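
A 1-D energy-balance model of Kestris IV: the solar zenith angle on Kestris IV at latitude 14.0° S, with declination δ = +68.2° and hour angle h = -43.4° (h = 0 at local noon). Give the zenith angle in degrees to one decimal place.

θ_z = 87.9°

cos θ_z = sin ϕ sin δ + cos ϕ cos δ cos h = -0.224621 + 0.261811 = 0.037190.
θ_z = arccos(0.037190) = 87.9°.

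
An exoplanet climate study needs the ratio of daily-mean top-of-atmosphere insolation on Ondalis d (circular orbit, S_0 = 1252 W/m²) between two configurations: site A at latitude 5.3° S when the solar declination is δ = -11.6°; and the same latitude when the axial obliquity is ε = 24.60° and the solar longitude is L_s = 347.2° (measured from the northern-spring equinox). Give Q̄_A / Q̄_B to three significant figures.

Q̄_A / Q̄_B ≈ 1.00

— Configuration A (ϕ=-5.3°):
cos h₀ = −tan(-5.3°) tan(-11.600°) = -0.0190, h₀ = 1.5898 rad.
Bracket: h₀ sin ϕ sin δ + cos ϕ cos δ sin h₀ = 1.5898×-0.09237×-0.20108 + 0.99572×0.97958×0.99982 = 0.029529 + 0.975212 = 1.004741.
Q̄ = (S_0/π) × [bracket] = (1252/π) × 1.004741 = 400.41 W/m².
— Configuration B (ϕ=-5.3°):
Solar declination: sin δ = sin ε · sin L_s = sin 24.60° × sin 347.2° = -0.09223, so δ = -5.292°.
cos h₀ = −tan(-5.3°) tan(-5.292°) = -0.0086, h₀ = 1.5794 rad.
Bracket: h₀ sin ϕ sin δ + cos ϕ cos δ sin h₀ = 1.5794×-0.09237×-0.09223 + 0.99572×0.99574×0.99996 = 0.013455 + 0.991439 = 1.004894.
Q̄ = (S_0/π) × [bracket] = (1252/π) × 1.004894 = 400.47 W/m².
Ratio Q̄_A / Q̄_B = 400.41 / 400.47 = 0.9999.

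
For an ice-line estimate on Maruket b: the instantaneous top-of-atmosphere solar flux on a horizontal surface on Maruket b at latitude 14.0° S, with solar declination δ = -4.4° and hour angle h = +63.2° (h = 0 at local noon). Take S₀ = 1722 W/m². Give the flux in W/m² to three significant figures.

cos θ_z = sin φ sin δ + cos φ cos δ cos h = 0.018560 + 0.436195 = 0.454755.
Flux = S₀ · cos θ_z = 1722 × 0.454755 = 783.1 W/m².

783 W/m²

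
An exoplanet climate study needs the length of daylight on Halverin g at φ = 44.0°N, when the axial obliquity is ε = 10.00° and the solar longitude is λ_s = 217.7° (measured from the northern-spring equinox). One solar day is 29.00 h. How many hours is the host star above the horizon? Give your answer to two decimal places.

Solar declination: sin δ = sin ε · sin λ_s = sin 10.00° × sin 217.7° = -0.10619, so δ = -6.096°.
cos H₀ = −tan φ · tan δ = −tan(+44.0°) × tan(-6.096°) = 0.1031, so H₀ = 1.4675 rad = 84.08°.
Daylight = 2H₀/(2π) × 29.00 h = (1.4675/π) × 29.00 = 13.55 h.

13.55 h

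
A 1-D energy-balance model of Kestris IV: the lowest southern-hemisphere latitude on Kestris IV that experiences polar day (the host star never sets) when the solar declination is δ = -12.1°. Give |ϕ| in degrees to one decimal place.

|ϕ| = 77.9°

Polar day requires cos h₀ = −tan ϕ tan δ ≤ −1, i.e. tan ϕ tan δ ≥ 1.
The boundary is |tan ϕ| · |tan δ| = 1, so |ϕ| = 90° − |δ| = 90° − 12.1° = 77.9° in the southern hemisphere.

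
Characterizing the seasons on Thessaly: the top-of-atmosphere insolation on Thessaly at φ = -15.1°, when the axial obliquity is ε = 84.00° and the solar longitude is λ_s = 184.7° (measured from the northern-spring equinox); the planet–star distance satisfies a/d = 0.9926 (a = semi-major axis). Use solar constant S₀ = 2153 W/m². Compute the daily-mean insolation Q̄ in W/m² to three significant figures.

Q̄ ≈ 672 W/m²

Solar declination: sin δ = sin ε · sin λ_s = sin 84.00° × sin 184.7° = -0.08149, so δ = -4.674°.
cos H₀ = −tan(-15.1°) tan(-4.674°) = -0.0221, H₀ = 1.5929 rad.
Bracket: H₀ sin φ sin δ + cos φ cos δ sin H₀ = 1.5929×-0.26050×-0.08149 + 0.96547×0.99667×0.99976 = 0.033814 + 0.962024 = 0.995838.
Inverse-square distance factor (a/d)² = 0.9926² = 0.985255.
Q̄ = (S₀/π) × 0.985255 × [bracket] = (2153/π) × 0.985255 × 0.995838 = 672.4 W/m².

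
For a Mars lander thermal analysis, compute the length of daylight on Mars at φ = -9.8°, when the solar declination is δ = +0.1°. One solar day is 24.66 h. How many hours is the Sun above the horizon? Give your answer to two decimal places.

cos H₀ = −tan φ · tan δ = −tan(-9.8°) × tan(+0.100°) = 0.0003, so H₀ = 1.5705 rad = 89.98°.
Daylight = 2H₀/(2π) × 24.66 h = (1.5705/π) × 24.66 = 12.33 h.

12.33 h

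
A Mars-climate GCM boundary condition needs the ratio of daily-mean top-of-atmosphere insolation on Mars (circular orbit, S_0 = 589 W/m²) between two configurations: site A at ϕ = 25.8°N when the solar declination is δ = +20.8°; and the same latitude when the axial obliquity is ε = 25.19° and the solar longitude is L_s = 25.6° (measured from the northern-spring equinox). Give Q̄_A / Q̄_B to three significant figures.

— Configuration A (ϕ=+25.8°):
cos h₀ = −tan(+25.8°) tan(+20.800°) = -0.1836, h₀ = 1.7555 rad.
Bracket: h₀ sin ϕ sin δ + cos ϕ cos δ sin h₀ = 1.7555×0.43523×0.35511 + 0.90032×0.93483×0.98299 = 0.271320 + 0.827330 = 1.098650.
Q̄ = (S_0/π) × [bracket] = (589/π) × 1.098650 = 205.98 W/m².
— Configuration B (ϕ=+25.8°):
Solar declination: sin δ = sin ε · sin L_s = sin 25.19° × sin 25.6° = 0.18390, so δ = +10.597°.
cos h₀ = −tan(+25.8°) tan(+10.597°) = -0.0904, h₀ = 1.6614 rad.
Bracket: h₀ sin ϕ sin δ + cos ϕ cos δ sin h₀ = 1.6614×0.43523×0.18390 + 0.90032×0.98294×0.99590 = 0.132976 + 0.881332 = 1.014308.
Q̄ = (S_0/π) × [bracket] = (589/π) × 1.014308 = 190.17 W/m².
Ratio Q̄_A / Q̄_B = 205.98 / 190.17 = 1.083.

Q̄_A / Q̄_B ≈ 1.08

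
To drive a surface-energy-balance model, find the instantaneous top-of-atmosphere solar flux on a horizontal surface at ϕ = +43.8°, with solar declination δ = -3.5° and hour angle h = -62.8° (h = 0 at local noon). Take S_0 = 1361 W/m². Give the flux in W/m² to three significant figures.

391 W/m²

cos θ_z = sin ϕ sin δ + cos ϕ cos δ cos h = -0.042254 + 0.329300 = 0.287046.
Flux = S_0 · cos θ_z = 1361 × 0.287046 = 390.7 W/m².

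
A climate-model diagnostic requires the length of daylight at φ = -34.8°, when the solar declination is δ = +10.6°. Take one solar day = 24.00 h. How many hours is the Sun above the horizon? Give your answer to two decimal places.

11.00 h

cos H₀ = −tan φ · tan δ = −tan(-34.8°) × tan(+10.600°) = 0.1301, so H₀ = 1.4404 rad = 82.53°.
Daylight = 2H₀/(2π) × 24.00 h = (1.4404/π) × 24.00 = 11.00 h.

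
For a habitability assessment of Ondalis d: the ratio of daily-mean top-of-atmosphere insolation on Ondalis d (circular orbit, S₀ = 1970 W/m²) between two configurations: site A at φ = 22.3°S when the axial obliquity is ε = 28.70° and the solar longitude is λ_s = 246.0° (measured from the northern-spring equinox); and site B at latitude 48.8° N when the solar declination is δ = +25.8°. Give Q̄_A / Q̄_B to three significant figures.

— Configuration A (φ=-22.3°):
Solar declination: sin δ = sin ε · sin λ_s = sin 28.70° × sin 246.0° = -0.43871, so δ = -26.021°.
cos H₀ = −tan(-22.3°) tan(-26.021°) = -0.2002, H₀ = 1.7724 rad.
Bracket: H₀ sin φ sin δ + cos φ cos δ sin H₀ = 1.7724×-0.37946×-0.43871 + 0.92521×0.89863×0.97975 = 0.295057 + 0.814585 = 1.109642.
Q̄ = (S₀/π) × [bracket] = (1970/π) × 1.109642 = 695.82 W/m².
— Configuration B (φ=+48.8°):
cos H₀ = −tan(+48.8°) tan(+25.800°) = -0.5522, H₀ = 2.1558 rad.
Bracket: H₀ sin φ sin δ + cos φ cos δ sin H₀ = 2.1558×0.75241×0.43523 + 0.65869×0.90032×0.83371 = 0.705963 + 0.494417 = 1.200380.
Q̄ = (S₀/π) × [bracket] = (1970/π) × 1.200380 = 752.72 W/m².
Ratio Q̄_A / Q̄_B = 695.82 / 752.72 = 0.9244.

Q̄_A / Q̄_B ≈ 0.924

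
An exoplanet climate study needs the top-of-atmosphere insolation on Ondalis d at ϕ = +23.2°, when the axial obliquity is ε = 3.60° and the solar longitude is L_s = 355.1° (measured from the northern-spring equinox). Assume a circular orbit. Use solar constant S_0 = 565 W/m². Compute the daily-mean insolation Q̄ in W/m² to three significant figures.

Q̄ ≈ 165 W/m²

Solar declination: sin δ = sin ε · sin L_s = sin 3.60° × sin 355.1° = -0.00536, so δ = -0.307°.
cos h₀ = −tan(+23.2°) tan(-0.307°) = 0.0023, h₀ = 1.5685 rad.
Bracket: h₀ sin ϕ sin δ + cos ϕ cos δ sin h₀ = 1.5685×0.39394×-0.00536 + 0.91914×0.99999×1.00000 = -0.003312 + 0.919131 = 0.915819.
Q̄ = (S_0/π) × [bracket] = (565/π) × 0.915819 = 164.7 W/m².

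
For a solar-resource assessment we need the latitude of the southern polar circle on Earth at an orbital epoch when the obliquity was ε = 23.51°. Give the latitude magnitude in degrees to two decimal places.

66.49°

The polar circle is the lowest latitude that experiences at least one full rotation of continuous darkness at the northern-summer solstice; it lies at |φ| = 90° − ε = 90° − 23.51° = 66.49°.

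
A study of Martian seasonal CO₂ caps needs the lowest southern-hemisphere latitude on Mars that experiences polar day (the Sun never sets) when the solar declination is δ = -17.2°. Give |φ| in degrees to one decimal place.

Polar day requires cos H₀ = −tan φ tan δ ≤ −1, i.e. tan φ tan δ ≥ 1.
The boundary is |tan φ| · |tan δ| = 1, so |φ| = 90° − |δ| = 90° − 17.2° = 72.8° in the southern hemisphere.

|φ| = 72.8°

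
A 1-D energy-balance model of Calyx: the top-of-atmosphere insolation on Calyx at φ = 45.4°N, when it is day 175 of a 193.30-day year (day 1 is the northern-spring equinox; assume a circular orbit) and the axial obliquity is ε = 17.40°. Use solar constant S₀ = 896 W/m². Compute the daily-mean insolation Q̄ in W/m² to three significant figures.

Solar longitude: λ_s = 360° × (175 − 1)/193.30 = 324.056°.
sin δ = sin 17.40° × sin 324.056° = -0.17554, so δ = -10.110°.
cos H₀ = −tan(+45.4°) tan(-10.110°) = 0.1808, H₀ = 1.3890 rad.
Bracket: H₀ sin φ sin δ + cos φ cos δ sin H₀ = 1.3890×0.71203×-0.17554 + 0.70215×0.98447×0.98352 = -0.173611 + 0.679854 = 0.506243.
Q̄ = (S₀/π) × [bracket] = (896/π) × 0.506243 = 144.4 W/m².

Q̄ ≈ 144 W/m²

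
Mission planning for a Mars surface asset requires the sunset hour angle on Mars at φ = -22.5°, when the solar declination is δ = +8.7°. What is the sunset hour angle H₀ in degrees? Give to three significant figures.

H₀ = 86.4°

cos H₀ = −tan φ · tan δ = −tan(-22.5°) × tan(+8.700°) = 0.0634, so H₀ = 1.5074 rad = 86.37°.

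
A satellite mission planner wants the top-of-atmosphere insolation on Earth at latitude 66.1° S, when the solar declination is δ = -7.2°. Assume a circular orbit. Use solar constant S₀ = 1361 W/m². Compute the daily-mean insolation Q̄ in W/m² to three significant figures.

cos H₀ = −tan(-66.1°) tan(-7.200°) = -0.2851, H₀ = 1.8599 rad.
Bracket: H₀ sin φ sin δ + cos φ cos δ sin H₀ = 1.8599×-0.91425×-0.12533 + 0.40514×0.99211×0.95850 = 0.213113 + 0.385263 = 0.598376.
Q̄ = (S₀/π) × [bracket] = (1361/π) × 0.598376 = 259.2 W/m².

Q̄ ≈ 259 W/m²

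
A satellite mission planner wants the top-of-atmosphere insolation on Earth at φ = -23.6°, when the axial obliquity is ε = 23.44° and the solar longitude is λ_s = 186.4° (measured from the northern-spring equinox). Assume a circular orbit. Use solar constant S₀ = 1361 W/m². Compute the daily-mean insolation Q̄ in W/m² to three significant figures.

Q̄ ≈ 409 W/m²

Solar declination: sin δ = sin ε · sin λ_s = sin 23.44° × sin 186.4° = -0.04434, so δ = -2.541°.
cos H₀ = −tan(-23.6°) tan(-2.541°) = -0.0194, H₀ = 1.5902 rad.
Bracket: H₀ sin φ sin δ + cos φ cos δ sin H₀ = 1.5902×-0.40035×-0.04434 + 0.91636×0.99902×0.99981 = 0.028228 + 0.915288 = 0.943516.
Q̄ = (S₀/π) × [bracket] = (1361/π) × 0.943516 = 408.7 W/m².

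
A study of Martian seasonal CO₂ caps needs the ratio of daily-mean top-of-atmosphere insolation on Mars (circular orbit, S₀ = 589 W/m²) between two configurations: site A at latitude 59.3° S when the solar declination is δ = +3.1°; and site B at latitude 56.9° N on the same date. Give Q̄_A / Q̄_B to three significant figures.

Q̄_A / Q̄_B ≈ 0.710

— Configuration A (φ=-59.3°):
cos H₀ = −tan(-59.3°) tan(+3.100°) = 0.0912, H₀ = 1.4795 rad.
Bracket: H₀ sin φ sin δ + cos φ cos δ sin H₀ = 1.4795×-0.85985×0.05408 + 0.51054×0.99854×0.99583 = -0.068798 + 0.507669 = 0.438871.
Q̄ = (S₀/π) × [bracket] = (589/π) × 0.438871 = 82.282 W/m².
— Configuration B (φ=+56.9°):
cos H₀ = −tan(+56.9°) tan(+3.100°) = -0.0831, H₀ = 1.6540 rad.
Bracket: H₀ sin φ sin δ + cos φ cos δ sin H₀ = 1.6540×0.83772×0.05408 + 0.54610×0.99854×0.99654 = 0.074933 + 0.543416 = 0.618349.
Q̄ = (S₀/π) × [bracket] = (589/π) × 0.618349 = 115.93 W/m².
Ratio Q̄_A / Q̄_B = 82.282 / 115.93 = 0.7098.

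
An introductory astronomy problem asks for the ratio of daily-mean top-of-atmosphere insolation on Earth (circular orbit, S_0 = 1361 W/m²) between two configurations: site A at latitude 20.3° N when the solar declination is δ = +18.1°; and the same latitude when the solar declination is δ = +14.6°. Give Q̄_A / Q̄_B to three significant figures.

— Configuration A (ϕ=+20.3°):
cos h₀ = −tan(+20.3°) tan(+18.100°) = -0.1209, h₀ = 1.6920 rad.
Bracket: h₀ sin ϕ sin δ + cos ϕ cos δ sin h₀ = 1.6920×0.34694×0.31068 + 0.93789×0.95052×0.99266 = 0.182376 + 0.884940 = 1.067316.
Q̄ = (S_0/π) × [bracket] = (1361/π) × 1.067316 = 462.38 W/m².
— Configuration B (ϕ=+20.3°):
cos h₀ = −tan(+20.3°) tan(+14.600°) = -0.0964, h₀ = 1.6673 rad.
Bracket: h₀ sin ϕ sin δ + cos ϕ cos δ sin h₀ = 1.6673×0.34694×0.25207 + 0.93789×0.96771×0.99535 = 0.145811 + 0.903385 = 1.049196.
Q̄ = (S_0/π) × [bracket] = (1361/π) × 1.049196 = 454.53 W/m².
Ratio Q̄_A / Q̄_B = 462.38 / 454.53 = 1.017.

Q̄_A / Q̄_B ≈ 1.02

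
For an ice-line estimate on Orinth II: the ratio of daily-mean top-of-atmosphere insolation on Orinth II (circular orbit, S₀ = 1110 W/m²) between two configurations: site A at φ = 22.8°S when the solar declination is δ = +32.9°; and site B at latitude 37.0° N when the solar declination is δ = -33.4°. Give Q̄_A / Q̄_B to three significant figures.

Q̄_A / Q̄_B ≈ 2.05

— Configuration A (φ=-22.8°):
cos H₀ = −tan(-22.8°) tan(+32.900°) = 0.2719, H₀ = 1.2954 rad.
Bracket: H₀ sin φ sin δ + cos φ cos δ sin H₀ = 1.2954×-0.38752×0.54317 + 0.92186×0.83962×0.96231 = -0.272668 + 0.744840 = 0.472172.
Q̄ = (S₀/π) × [bracket] = (1110/π) × 0.472172 = 166.83 W/m².
— Configuration B (φ=+37.0°):
cos H₀ = −tan(+37.0°) tan(-33.400°) = 0.4969, H₀ = 1.0508 rad.
Bracket: H₀ sin φ sin δ + cos φ cos δ sin H₀ = 1.0508×0.60182×-0.55048 + 0.79864×0.83485×0.86782 = -0.348119 + 0.578614 = 0.230495.
Q̄ = (S₀/π) × [bracket] = (1110/π) × 0.230495 = 81.439 W/m².
Ratio Q̄_A / Q̄_B = 166.83 / 81.439 = 2.049.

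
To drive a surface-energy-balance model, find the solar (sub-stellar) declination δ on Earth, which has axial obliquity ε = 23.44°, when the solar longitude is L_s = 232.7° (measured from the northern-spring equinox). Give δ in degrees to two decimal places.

sin δ = sin ε · sin L_s = sin 23.44° × sin 232.7° = -0.316430.
δ = arcsin(-0.316430) = -18.45°.

δ = -18.45°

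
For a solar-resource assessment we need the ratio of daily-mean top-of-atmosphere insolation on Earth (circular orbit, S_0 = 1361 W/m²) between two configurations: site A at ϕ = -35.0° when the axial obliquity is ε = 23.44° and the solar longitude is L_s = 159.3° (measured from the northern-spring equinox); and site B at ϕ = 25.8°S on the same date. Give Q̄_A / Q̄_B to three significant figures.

Q̄_A / Q̄_B ≈ 0.863

— Configuration A (ϕ=-35.0°):
Solar declination: sin δ = sin ε · sin L_s = sin 23.44° × sin 159.3° = 0.14061, so δ = +8.083°.
cos h₀ = −tan(-35.0°) tan(+8.083°) = 0.0994, h₀ = 1.4712 rad.
Bracket: h₀ sin ϕ sin δ + cos ϕ cos δ sin h₀ = 1.4712×-0.57358×0.14061 + 0.81915×0.99007×0.99504 = -0.118654 + 0.806993 = 0.688339.
Q̄ = (S_0/π) × [bracket] = (1361/π) × 0.688339 = 298.20 W/m².
— Configuration B (ϕ=-25.8°):
cos h₀ = −tan(-25.8°) tan(+8.083°) = 0.0687, h₀ = 1.5021 rad.
Bracket: h₀ sin ϕ sin δ + cos ϕ cos δ sin h₀ = 1.5021×-0.43523×0.14061 + 0.90032×0.99007×0.99764 = -0.091925 + 0.889276 = 0.797351.
Q̄ = (S_0/π) × [bracket] = (1361/π) × 0.797351 = 345.43 W/m².
Ratio Q̄_A / Q̄_B = 298.20 / 345.43 = 0.8633.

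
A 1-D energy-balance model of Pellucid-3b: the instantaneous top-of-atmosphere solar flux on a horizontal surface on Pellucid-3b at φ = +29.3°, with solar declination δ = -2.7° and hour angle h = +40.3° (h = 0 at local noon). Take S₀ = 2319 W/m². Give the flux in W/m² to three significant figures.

cos θ_z = sin φ sin δ + cos φ cos δ cos h = -0.023053 + 0.664361 = 0.641308.
Flux = S₀ · cos θ_z = 2319 × 0.641308 = 1487 W/m².

1.49e+03 W/m²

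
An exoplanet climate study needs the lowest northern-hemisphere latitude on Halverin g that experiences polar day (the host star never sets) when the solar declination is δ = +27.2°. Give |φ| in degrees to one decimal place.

|φ| = 62.8°

Polar day requires cos H₀ = −tan φ tan δ ≤ −1, i.e. tan φ tan δ ≥ 1.
The boundary is |tan φ| · |tan δ| = 1, so |φ| = 90° − |δ| = 90° − 27.2° = 62.8° in the northern hemisphere.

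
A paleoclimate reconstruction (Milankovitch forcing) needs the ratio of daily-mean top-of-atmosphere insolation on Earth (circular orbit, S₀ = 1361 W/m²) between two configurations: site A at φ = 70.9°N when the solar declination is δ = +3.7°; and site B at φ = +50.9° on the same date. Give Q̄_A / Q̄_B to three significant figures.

— Configuration A (φ=+70.9°):
cos H₀ = −tan(+70.9°) tan(+3.700°) = -0.1867, H₀ = 1.7586 rad.
Bracket: H₀ sin φ sin δ + cos φ cos δ sin H₀ = 1.7586×0.94495×0.06453 + 0.32722×0.99792×0.98241 = 0.107235 + 0.320796 = 0.428031.
Q̄ = (S₀/π) × [bracket] = (1361/π) × 0.428031 = 185.43 W/m².
— Configuration B (φ=+50.9°):
cos H₀ = −tan(+50.9°) tan(+3.700°) = -0.0796, H₀ = 1.6505 rad.
Bracket: H₀ sin φ sin δ + cos φ cos δ sin H₀ = 1.6505×0.77605×0.06453 + 0.63068×0.99792×0.99683 = 0.082655 + 0.627373 = 0.710028.
Q̄ = (S₀/π) × [bracket] = (1361/π) × 0.710028 = 307.60 W/m².
Ratio Q̄_A / Q̄_B = 185.43 / 307.60 = 0.6028.

Q̄_A / Q̄_B ≈ 0.603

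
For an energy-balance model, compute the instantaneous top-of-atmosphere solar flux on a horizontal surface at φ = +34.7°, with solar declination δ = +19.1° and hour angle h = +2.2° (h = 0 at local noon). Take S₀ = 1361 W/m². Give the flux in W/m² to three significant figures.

1.31e+03 W/m²

cos θ_z = sin φ sin δ + cos φ cos δ cos h = 0.186278 + 0.776311 = 0.962589.
Flux = S₀ · cos θ_z = 1361 × 0.962589 = 1310 W/m².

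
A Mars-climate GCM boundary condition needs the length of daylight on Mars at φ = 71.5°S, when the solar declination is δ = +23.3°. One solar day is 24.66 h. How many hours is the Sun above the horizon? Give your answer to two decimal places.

cos H₀ = −tan φ · tan δ = 1.2871 ≥ 1, so the Sun never rises (polar night) and H₀ = 0.
Daylight = 2H₀/(2π) × 24.66 h = (0.0000/π) × 24.66 = 0.00 h.

0.00 h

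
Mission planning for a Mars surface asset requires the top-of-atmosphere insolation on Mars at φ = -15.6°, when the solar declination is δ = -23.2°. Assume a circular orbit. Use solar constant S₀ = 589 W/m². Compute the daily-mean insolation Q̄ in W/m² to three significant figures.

cos H₀ = −tan(-15.6°) tan(-23.200°) = -0.1197, H₀ = 1.6908 rad.
Bracket: H₀ sin φ sin δ + cos φ cos δ sin H₀ = 1.6908×-0.26892×-0.39394 + 0.96316×0.91914×0.99281 = 0.179121 + 0.878914 = 1.058035.
Q̄ = (S₀/π) × [bracket] = (589/π) × 1.058035 = 198.4 W/m².

Q̄ ≈ 198 W/m²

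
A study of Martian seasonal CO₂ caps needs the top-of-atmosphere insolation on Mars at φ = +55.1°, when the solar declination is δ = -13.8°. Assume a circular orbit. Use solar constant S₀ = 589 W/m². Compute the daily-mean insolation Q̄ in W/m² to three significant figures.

Q̄ ≈ 53.1 W/m²

cos H₀ = −tan(+55.1°) tan(-13.800°) = 0.3521, H₀ = 1.2110 rad.
Bracket: H₀ sin φ sin δ + cos φ cos δ sin H₀ = 1.2110×0.82015×-0.23853 + 0.57215×0.97113×0.93596 = -0.236908 + 0.520049 = 0.283141.
Q̄ = (S₀/π) × [bracket] = (589/π) × 0.283141 = 53.08 W/m².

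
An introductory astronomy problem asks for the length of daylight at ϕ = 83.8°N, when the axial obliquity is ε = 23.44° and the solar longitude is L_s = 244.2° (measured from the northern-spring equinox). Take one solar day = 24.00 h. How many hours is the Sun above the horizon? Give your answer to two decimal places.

Solar declination: sin δ = sin ε · sin L_s = sin 23.44° × sin 244.2° = -0.35814, so δ = -20.986°.
cos h₀ = −tan ϕ · tan δ = 3.5309 ≥ 1, so the Sun never rises (polar night) and h₀ = 0.
Daylight = 2h₀/(2π) × 24.00 h = (0.0000/π) × 24.00 = 0.00 h.

0.00 h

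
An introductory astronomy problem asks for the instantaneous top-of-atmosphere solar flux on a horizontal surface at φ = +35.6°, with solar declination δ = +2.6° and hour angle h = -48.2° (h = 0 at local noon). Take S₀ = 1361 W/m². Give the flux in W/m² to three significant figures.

773 W/m²

cos θ_z = sin φ sin δ + cos φ cos δ cos h = 0.026407 + 0.541400 = 0.567807.
Flux = S₀ · cos θ_z = 1361 × 0.567807 = 772.8 W/m².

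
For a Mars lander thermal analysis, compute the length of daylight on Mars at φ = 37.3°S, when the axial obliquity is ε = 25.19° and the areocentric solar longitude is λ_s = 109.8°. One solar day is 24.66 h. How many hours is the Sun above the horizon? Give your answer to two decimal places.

sin δ = sin 25.19° × sin 109.8° = 0.40046, so δ = +23.607°.
cos H₀ = −tan φ · tan δ = −tan(-37.3°) × tan(+23.607°) = 0.3329, so H₀ = 1.2314 rad = 70.55°.
Daylight = 2H₀/(2π) × 24.66 h = (1.2314/π) × 24.66 = 9.67 h.

9.67 h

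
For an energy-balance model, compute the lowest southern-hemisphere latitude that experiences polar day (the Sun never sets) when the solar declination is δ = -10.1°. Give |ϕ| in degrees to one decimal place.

|ϕ| = 79.9°

Polar day requires cos h₀ = −tan ϕ tan δ ≤ −1, i.e. tan ϕ tan δ ≥ 1.
The boundary is |tan ϕ| · |tan δ| = 1, so |ϕ| = 90° − |δ| = 90° − 10.1° = 79.9° in the southern hemisphere.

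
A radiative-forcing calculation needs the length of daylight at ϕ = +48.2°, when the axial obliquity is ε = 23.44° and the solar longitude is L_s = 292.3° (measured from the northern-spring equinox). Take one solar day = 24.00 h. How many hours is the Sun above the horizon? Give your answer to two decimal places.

8.50 h

Solar declination: sin δ = sin ε · sin L_s = sin 23.44° × sin 292.3° = -0.36804, so δ = -21.595°.
cos h₀ = −tan ϕ · tan δ = −tan(+48.2°) × tan(-21.595°) = 0.4427, so h₀ = 1.1122 rad = 63.72°.
Daylight = 2h₀/(2π) × 24.00 h = (1.1122/π) × 24.00 = 8.50 h.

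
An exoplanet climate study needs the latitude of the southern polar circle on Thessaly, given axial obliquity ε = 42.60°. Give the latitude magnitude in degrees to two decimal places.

The polar circle is the lowest latitude that experiences at least one full rotation of continuous darkness at the northern-summer solstice; it lies at |φ| = 90° − ε = 90° − 42.60° = 47.40°.

47.40°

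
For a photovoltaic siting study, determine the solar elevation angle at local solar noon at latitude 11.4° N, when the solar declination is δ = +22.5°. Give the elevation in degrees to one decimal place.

78.9°

At local noon the hour angle is zero, so the zenith angle equals |φ − δ| = |+11.4° − (+22.500°)| = 11.100°.
Elevation = 90° − 11.100° = 78.9°.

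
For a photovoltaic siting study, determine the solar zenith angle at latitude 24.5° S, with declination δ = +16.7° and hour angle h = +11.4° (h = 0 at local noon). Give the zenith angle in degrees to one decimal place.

cos θ_z = sin φ sin δ + cos φ cos δ cos h = -0.119166 + 0.854386 = 0.735220.
θ_z = arccos(0.735220) = 42.7°.

θ_z = 42.7°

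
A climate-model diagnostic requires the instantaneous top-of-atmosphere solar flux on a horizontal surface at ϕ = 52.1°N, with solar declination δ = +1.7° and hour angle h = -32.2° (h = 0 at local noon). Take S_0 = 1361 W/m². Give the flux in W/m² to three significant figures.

739 W/m²

cos θ_z = sin ϕ sin δ + cos ϕ cos δ cos h = 0.023409 + 0.519575 = 0.542984.
Flux = S_0 · cos θ_z = 1361 × 0.542984 = 739.0 W/m².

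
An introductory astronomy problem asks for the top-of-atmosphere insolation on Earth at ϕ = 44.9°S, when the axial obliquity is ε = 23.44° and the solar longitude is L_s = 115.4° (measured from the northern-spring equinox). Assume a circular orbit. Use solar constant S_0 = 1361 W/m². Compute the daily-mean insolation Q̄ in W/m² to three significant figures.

Solar declination: sin δ = sin ε · sin L_s = sin 23.44° × sin 115.4° = 0.35934, so δ = +21.059°.
cos h₀ = −tan(-44.9°) tan(+21.059°) = 0.3837, h₀ = 1.1770 rad.
Bracket: h₀ sin ϕ sin δ + cos ϕ cos δ sin h₀ = 1.1770×-0.70587×0.35934 + 0.70834×0.93321×0.92345 = -0.298543 + 0.610428 = 0.311885.
Q̄ = (S_0/π) × [bracket] = (1361/π) × 0.311885 = 135.1 W/m².

Q̄ ≈ 135 W/m²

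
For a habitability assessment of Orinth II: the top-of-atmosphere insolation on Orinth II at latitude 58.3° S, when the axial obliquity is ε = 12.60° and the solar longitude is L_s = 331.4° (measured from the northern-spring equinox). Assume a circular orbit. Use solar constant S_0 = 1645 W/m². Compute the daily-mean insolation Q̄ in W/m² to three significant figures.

Solar declination: sin δ = sin ε · sin L_s = sin 12.60° × sin 331.4° = -0.10442, so δ = -5.994°.
cos h₀ = −tan(-58.3°) tan(-5.994°) = -0.1700, h₀ = 1.7416 rad.
Bracket: h₀ sin ϕ sin δ + cos ϕ cos δ sin h₀ = 1.7416×-0.85081×-0.10442 + 0.52547×0.99453×0.98544 = 0.154726 + 0.514987 = 0.669713.
Q̄ = (S_0/π) × [bracket] = (1645/π) × 0.669713 = 350.7 W/m².

Q̄ ≈ 351 W/m²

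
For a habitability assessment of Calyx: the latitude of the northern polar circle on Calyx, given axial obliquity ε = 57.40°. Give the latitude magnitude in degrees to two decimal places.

The polar circle is the lowest latitude that experiences at least one full rotation of continuous daylight at the northern-summer solstice; it lies at |φ| = 90° − ε = 90° − 57.40° = 32.60°.

32.60°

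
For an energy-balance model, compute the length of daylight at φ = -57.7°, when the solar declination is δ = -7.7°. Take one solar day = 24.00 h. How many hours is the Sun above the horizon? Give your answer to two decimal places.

cos H₀ = −tan φ · tan δ = −tan(-57.7°) × tan(-7.700°) = -0.2139, so H₀ = 1.7863 rad = 102.35°.
Daylight = 2H₀/(2π) × 24.00 h = (1.7863/π) × 24.00 = 13.65 h.

13.65 h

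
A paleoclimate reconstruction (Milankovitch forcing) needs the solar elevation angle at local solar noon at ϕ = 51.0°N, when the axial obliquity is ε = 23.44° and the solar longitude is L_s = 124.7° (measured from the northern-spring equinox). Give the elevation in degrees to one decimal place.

Solar declination: sin δ = sin ε · sin L_s = sin 23.44° × sin 124.7° = 0.32704, so δ = +19.089°.
At local noon the hour angle is zero, so the zenith angle equals |ϕ − δ| = |+51.0° − (+19.089°)| = 31.911°.
Elevation = 90° − 31.911° = 58.1°.

58.1°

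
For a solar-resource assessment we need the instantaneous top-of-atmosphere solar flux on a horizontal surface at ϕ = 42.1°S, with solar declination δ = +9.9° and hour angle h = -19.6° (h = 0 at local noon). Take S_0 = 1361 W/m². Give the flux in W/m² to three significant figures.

780 W/m²

cos θ_z = sin ϕ sin δ + cos ϕ cos δ cos h = -0.115266 + 0.688576 = 0.573310.
Flux = S_0 · cos θ_z = 1361 × 0.573310 = 780.3 W/m².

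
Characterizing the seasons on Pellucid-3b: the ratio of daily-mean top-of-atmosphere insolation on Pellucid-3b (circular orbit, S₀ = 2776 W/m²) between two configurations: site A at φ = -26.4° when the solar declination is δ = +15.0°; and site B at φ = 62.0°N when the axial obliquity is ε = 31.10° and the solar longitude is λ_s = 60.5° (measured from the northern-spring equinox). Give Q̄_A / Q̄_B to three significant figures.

Q̄_A / Q̄_B ≈ 0.553

— Configuration A (φ=-26.4°):
cos H₀ = −tan(-26.4°) tan(+15.000°) = 0.1330, H₀ = 1.4374 rad.
Bracket: H₀ sin φ sin δ + cos φ cos δ sin H₀ = 1.4374×-0.44464×0.25882 + 0.89571×0.96593×0.99111 = -0.165418 + 0.857502 = 0.692084.
Q̄ = (S₀/π) × [bracket] = (2776/π) × 0.692084 = 611.54 W/m².
— Configuration B (φ=+62.0°):
Solar declination: sin δ = sin ε · sin λ_s = sin 31.10° × sin 60.5° = 0.44957, so δ = +26.716°.
cos H₀ = −tan(+62.0°) tan(+26.716°) = -0.9466, H₀ = 2.8132 rad.
Bracket: H₀ sin φ sin δ + cos φ cos δ sin H₀ = 2.8132×0.88295×0.44957 + 0.46947×0.89325×0.32252 = 1.116694 + 0.135250 = 1.251944.
Q̄ = (S₀/π) × [bracket] = (2776/π) × 1.251944 = 1106.3 W/m².
Ratio Q̄_A / Q̄_B = 611.54 / 1106.3 = 0.5528.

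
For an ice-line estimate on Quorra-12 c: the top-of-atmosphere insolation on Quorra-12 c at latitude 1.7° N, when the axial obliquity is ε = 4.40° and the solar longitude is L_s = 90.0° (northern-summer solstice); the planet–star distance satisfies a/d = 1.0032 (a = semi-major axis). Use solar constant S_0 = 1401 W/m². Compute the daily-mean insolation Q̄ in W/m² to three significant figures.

Q̄ ≈ 449 W/m²

Solar declination: sin δ = sin ε · sin L_s = sin 4.40° × sin 90.0° = 0.07672, so δ = +4.400°.
cos h₀ = −tan(+1.7°) tan(+4.400°) = -0.0023, h₀ = 1.5731 rad.
Bracket: h₀ sin ϕ sin δ + cos ϕ cos δ sin h₀ = 1.5731×0.02967×0.07672 + 0.99956×0.99705×1.00000 = 0.003581 + 0.996611 = 1.000192.
Inverse-square distance factor (a/d)² = 1.0032² = 1.006410.
Q̄ = (S_0/π) × 1.006410 × [bracket] = (1401/π) × 1.006410 × 1.000192 = 448.9 W/m².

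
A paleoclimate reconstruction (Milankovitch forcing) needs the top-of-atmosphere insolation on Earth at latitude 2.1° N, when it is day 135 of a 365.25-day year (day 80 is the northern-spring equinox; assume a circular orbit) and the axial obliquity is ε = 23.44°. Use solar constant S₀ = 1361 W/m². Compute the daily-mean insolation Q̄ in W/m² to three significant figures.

Solar longitude: λ_s = 360° × (135 − 80)/365.25 = 54.209°.
sin δ = sin 23.44° × sin 54.209° = 0.32267, so δ = +18.824°.
cos H₀ = −tan(+2.1°) tan(+18.824°) = -0.0125, H₀ = 1.5833 rad.
Bracket: H₀ sin φ sin δ + cos φ cos δ sin H₀ = 1.5833×0.03664×0.32267 + 0.99933×0.94651×0.99992 = 0.018719 + 0.945800 = 0.964519.
Q̄ = (S₀/π) × [bracket] = (1361/π) × 0.964519 = 417.8 W/m².

Q̄ ≈ 418 W/m²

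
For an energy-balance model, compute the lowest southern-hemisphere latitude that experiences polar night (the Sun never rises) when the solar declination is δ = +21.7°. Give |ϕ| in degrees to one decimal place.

Polar night requires cos h₀ = −tan ϕ tan δ ≥ 1, i.e. tan ϕ tan δ ≤ −1.
The boundary is |tan ϕ| · |tan δ| = 1, so |ϕ| = 90° − |δ| = 90° − 21.7° = 68.3° in the southern hemisphere.

|ϕ| = 68.3°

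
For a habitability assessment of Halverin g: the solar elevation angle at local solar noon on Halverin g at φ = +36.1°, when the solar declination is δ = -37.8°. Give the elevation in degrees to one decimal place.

16.1°

At local noon the hour angle is zero, so the zenith angle equals |φ − δ| = |+36.1° − (-37.800°)| = 73.900°.
Elevation = 90° − 73.900° = 16.1°.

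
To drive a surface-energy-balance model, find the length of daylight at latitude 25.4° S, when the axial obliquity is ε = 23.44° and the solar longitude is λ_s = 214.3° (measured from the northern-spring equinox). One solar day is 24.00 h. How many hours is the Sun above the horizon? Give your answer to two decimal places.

12.84 h

Solar declination: sin δ = sin ε · sin λ_s = sin 23.44° × sin 214.3° = -0.22416, so δ = -12.954°.
cos H₀ = −tan φ · tan δ = −tan(-25.4°) × tan(-12.954°) = -0.1092, so H₀ = 1.6802 rad = 96.27°.
Daylight = 2H₀/(2π) × 24.00 h = (1.6802/π) × 24.00 = 12.84 h.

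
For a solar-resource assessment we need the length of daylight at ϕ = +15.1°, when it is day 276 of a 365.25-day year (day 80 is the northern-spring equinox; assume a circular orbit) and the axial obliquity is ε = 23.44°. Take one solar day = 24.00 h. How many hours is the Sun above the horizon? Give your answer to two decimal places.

11.81 h

Solar longitude: L_s = 360° × (276 − 80)/365.25 = 193.183°.
sin δ = sin 23.44° × sin 193.183° = -0.09072, so δ = -5.205°.
cos h₀ = −tan ϕ · tan δ = −tan(+15.1°) × tan(-5.205°) = 0.0246, so h₀ = 1.5462 rad = 88.59°.
Daylight = 2h₀/(2π) × 24.00 h = (1.5462/π) × 24.00 = 11.81 h.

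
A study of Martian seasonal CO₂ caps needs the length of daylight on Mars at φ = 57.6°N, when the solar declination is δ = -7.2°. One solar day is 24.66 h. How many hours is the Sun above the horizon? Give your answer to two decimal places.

cos H₀ = −tan φ · tan δ = −tan(+57.6°) × tan(-7.200°) = 0.1991, so H₀ = 1.3704 rad = 78.52°.
Daylight = 2H₀/(2π) × 24.66 h = (1.3704/π) × 24.66 = 10.76 h.

10.76 h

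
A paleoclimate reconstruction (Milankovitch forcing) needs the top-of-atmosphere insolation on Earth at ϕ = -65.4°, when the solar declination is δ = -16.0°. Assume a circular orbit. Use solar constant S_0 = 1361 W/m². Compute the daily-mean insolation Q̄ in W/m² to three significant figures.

cos h₀ = −tan(-65.4°) tan(-16.000°) = -0.6263, h₀ = 2.2476 rad.
Bracket: h₀ sin ϕ sin δ + cos ϕ cos δ sin h₀ = 2.2476×-0.90924×-0.27564 + 0.41628×0.96126×0.77958 = 0.563300 + 0.311952 = 0.875252.
Q̄ = (S_0/π) × [bracket] = (1361/π) × 0.875252 = 379.2 W/m².

Q̄ ≈ 379 W/m²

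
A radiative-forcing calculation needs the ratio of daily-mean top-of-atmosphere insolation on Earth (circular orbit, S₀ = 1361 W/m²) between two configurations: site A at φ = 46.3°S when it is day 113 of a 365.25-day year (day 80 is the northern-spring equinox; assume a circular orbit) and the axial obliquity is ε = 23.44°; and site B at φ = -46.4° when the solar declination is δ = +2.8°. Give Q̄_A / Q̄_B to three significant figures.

— Configuration A (φ=-46.3°):
Solar longitude: λ_s = 360° × (113 − 80)/365.25 = 32.526°.
sin δ = sin 23.44° × sin 32.526° = 0.21388, so δ = +12.350°.
cos H₀ = −tan(-46.3°) tan(+12.350°) = 0.2291, H₀ = 1.3396 rad.
Bracket: H₀ sin φ sin δ + cos φ cos δ sin H₀ = 1.3396×-0.72297×0.21388 + 0.69088×0.97686×0.97340 = -0.207141 + 0.656941 = 0.449800.
Q̄ = (S₀/π) × [bracket] = (1361/π) × 0.449800 = 194.86 W/m².
— Configuration B (φ=-46.4°):
cos H₀ = −tan(-46.4°) tan(+2.800°) = 0.0514, H₀ = 1.5194 rad.
Bracket: H₀ sin φ sin δ + cos φ cos δ sin H₀ = 1.5194×-0.72417×0.04885 + 0.68962×0.99881×0.99868 = -0.053750 + 0.687890 = 0.634140.
Q̄ = (S₀/π) × [bracket] = (1361/π) × 0.634140 = 274.72 W/m².
Ratio Q̄_A / Q̄_B = 194.86 / 274.72 = 0.7093.

Q̄_A / Q̄_B ≈ 0.709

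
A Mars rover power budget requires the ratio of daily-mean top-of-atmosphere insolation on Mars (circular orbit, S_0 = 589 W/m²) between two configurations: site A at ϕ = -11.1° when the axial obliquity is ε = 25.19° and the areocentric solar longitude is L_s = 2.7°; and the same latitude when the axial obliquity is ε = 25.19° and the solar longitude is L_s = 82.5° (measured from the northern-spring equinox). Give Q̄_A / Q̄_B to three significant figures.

Q̄_A / Q̄_B ≈ 1.27

— Configuration A (ϕ=-11.1°):
sin δ = sin 25.19° × sin 2.7° = 0.02005, so δ = +1.149°.
cos h₀ = −tan(-11.1°) tan(+1.149°) = 0.0039, h₀ = 1.5669 rad.
Bracket: h₀ sin ϕ sin δ + cos ϕ cos δ sin h₀ = 1.5669×-0.19252×0.02005 + 0.98129×0.99980×0.99999 = -0.006048 + 0.981084 = 0.975036.
Q̄ = (S_0/π) × [bracket] = (589/π) × 0.975036 = 182.80 W/m².
— Configuration B (ϕ=-11.1°):
Solar declination: sin δ = sin ε · sin L_s = sin 25.19° × sin 82.5° = 0.42198, so δ = +24.960°.
cos h₀ = −tan(-11.1°) tan(+24.960°) = 0.0913, h₀ = 1.4794 rad.
Bracket: h₀ sin ϕ sin δ + cos ϕ cos δ sin h₀ = 1.4794×-0.19252×0.42198 + 0.98129×0.90661×0.99582 = -0.120186 + 0.885929 = 0.765743.
Q̄ = (S_0/π) × [bracket] = (589/π) × 0.765743 = 143.56 W/m².
Ratio Q̄_A / Q̄_B = 182.80 / 143.56 = 1.273.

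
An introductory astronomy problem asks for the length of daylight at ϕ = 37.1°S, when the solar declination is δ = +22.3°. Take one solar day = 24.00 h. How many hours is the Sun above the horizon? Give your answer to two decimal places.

9.59 h

cos h₀ = −tan ϕ · tan δ = −tan(-37.1°) × tan(+22.300°) = 0.3102, so h₀ = 1.2554 rad = 71.93°.
Daylight = 2h₀/(2π) × 24.00 h = (1.2554/π) × 24.00 = 9.59 h.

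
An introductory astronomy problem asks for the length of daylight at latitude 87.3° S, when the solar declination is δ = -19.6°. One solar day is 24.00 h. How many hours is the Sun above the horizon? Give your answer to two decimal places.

Sunrise equation: cos h₀ = −tan ϕ · tan δ = -7.5507 ≤ −1, so the Sun never sets (polar day) and h₀ = π.
Daylight = 2h₀/(2π) × 24.00 h = (3.1416/π) × 24.00 = 24.00 h.

24.00 h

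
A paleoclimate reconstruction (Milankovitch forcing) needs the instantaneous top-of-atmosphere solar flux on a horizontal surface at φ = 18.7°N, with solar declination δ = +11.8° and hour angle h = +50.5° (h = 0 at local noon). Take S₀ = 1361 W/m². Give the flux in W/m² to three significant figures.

892 W/m²

cos θ_z = sin φ sin δ + cos φ cos δ cos h = 0.065564 + 0.589767 = 0.655331.
Flux = S₀ · cos θ_z = 1361 × 0.655331 = 891.9 W/m².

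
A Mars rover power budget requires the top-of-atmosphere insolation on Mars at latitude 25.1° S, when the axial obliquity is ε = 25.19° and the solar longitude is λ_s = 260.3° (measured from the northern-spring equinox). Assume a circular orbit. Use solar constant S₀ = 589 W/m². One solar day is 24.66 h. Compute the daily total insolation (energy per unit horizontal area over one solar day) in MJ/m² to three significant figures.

Solar declination: sin δ = sin ε · sin λ_s = sin 25.19° × sin 260.3° = -0.41954, so δ = -24.805°.
cos H₀ = −tan(-25.1°) tan(-24.805°) = -0.2165, H₀ = 1.7890 rad.
Bracket: H₀ sin φ sin δ + cos φ cos δ sin H₀ = 1.7890×-0.42420×-0.41954 + 0.90557×0.90774×0.97628 = 0.318386 + 0.802524 = 1.120910.
Q̄ = (S₀/π) × [bracket] = (589/π) × 1.120910 = 210.15 W/m².
Daily total = Q̄ × 24.66 h × 3600 s/h = 210.15 × 24.66 × 3600 / 10⁶ = 18.66 MJ/m².

18.7 MJ/m²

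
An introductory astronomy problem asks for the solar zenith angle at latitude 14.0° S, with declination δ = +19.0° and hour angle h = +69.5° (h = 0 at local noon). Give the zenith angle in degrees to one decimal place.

θ_z = 76.0°

cos θ_z = sin ϕ sin δ + cos ϕ cos δ cos h = -0.078762 + 0.321292 = 0.242530.
θ_z = arccos(0.242530) = 76.0°.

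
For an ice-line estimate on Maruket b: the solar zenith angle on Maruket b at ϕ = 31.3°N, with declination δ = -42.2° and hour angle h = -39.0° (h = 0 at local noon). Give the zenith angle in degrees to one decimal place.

θ_z = 81.8°

cos θ_z = sin ϕ sin δ + cos ϕ cos δ cos h = -0.348972 + 0.491923 = 0.142951.
θ_z = arccos(0.142951) = 81.8°.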